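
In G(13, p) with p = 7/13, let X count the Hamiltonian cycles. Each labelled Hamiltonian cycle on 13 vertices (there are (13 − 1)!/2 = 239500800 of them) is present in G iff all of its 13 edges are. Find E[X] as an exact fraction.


K_13 has (13 − 1)!/2 = 239500800 labelled Hamiltonian cycles.
For each such Hamiltonian cycle H, let X_H = 1 if all 13 edges of H are present in G. Then P[X_H = 1] = p^{13} = (7/13)^{13} = 96889010407/302875106592253.
By linearity: E[X] = Σ_H E[X_H] = 239500800 · p^{13} = 239500800 · 96889010407/302875106592253 = 23204995503684825600/302875106592253.
Numerically: E[X] ≈ 76616.

E[X] = 239500800 · (7/13)^{13} = 23204995503684825600/302875106592253 ≈ 76616.


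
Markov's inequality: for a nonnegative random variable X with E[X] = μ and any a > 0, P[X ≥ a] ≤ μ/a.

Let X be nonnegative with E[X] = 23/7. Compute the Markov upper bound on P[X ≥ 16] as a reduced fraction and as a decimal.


μ = E[X] = 23/7, a = 16.
Markov: P[X ≥ 16] ≤ μ/a = (23/7)/16 = 23/112.
Numerically: ≈ 0.2054.
(Since a = 16 > μ = 3.2857, the bound 23/112 is < 1 and informative.)

P[X ≥ 16] ≤ 23/112 ≈ 0.2054.


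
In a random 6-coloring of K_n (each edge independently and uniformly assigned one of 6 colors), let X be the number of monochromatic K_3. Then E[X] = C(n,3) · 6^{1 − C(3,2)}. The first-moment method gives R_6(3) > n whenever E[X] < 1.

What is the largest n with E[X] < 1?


We need C(n, 3) · 6^{1 − 3} < 1, i.e. C(n, 3) < 6^{3 − 1} = 36.
Check values of n near the boundary:
  n = 3: C(3, 3) = 1; 1 < 36? YES
  n = 4: C(4, 3) = 4; 4 < 36? YES
  n = 5: C(5, 3) = 10; 10 < 36? YES
  n = 6: C(6, 3) = 20; 20 < 36? YES
  n = 7: C(7, 3) = 35; 35 < 36? YES
  n = 8: C(8, 3) = 56; 56 < 36? NO
The largest n with C(n, 3) < 36 is n = 7 (where E[X] = 35/36 ≈ 0.9722222). Hence R_6(3) > 7, i.e. R_6(3) ≥ 8.

Largest n = 7; hence R_6(3) > 7.


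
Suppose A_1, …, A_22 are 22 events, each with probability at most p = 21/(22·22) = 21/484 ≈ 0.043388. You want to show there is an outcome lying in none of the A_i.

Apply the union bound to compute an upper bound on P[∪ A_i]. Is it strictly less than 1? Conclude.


Union bound: P[∪_{i=1}^{22} A_i] ≤ Σ_i P[A_i] ≤ 22·p = 22·(21/484) = 21/22.
Numerically: 21/22 ≈ 0.954545.
Is 21/22 < 1? YES.
Since P[∪ A_i] ≤ 21/22 < 1, the complement has P[∩ A_i^c] ≥ 1 − 21/22 = 1/22 > 0, so some outcome avoids every A_i.

22·p = 21/22 ≈ 0.954545; existence CERTIFIED by the union bound.


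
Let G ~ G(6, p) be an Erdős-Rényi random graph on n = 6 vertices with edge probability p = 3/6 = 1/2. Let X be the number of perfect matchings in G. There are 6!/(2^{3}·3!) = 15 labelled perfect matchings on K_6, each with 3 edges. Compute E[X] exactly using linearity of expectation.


K_6 has 6!/(2^{3}·3!) = 15 labelled perfect matchings.
For each such perfect matching H, let X_H = 1 if all 3 edges of H are present in G. Then P[X_H = 1] = p^{3} = (1/2)^{3} = 1/8.
By linearity of expectation: E[X] = Σ_H E[X_H] = 15 · p^{3} = 15 · 1/8 = 15/8.
Numerically: E[X] ≈ 1.88.

E[X] = 15 · (1/2)^{3} = 15/8 ≈ 1.88.


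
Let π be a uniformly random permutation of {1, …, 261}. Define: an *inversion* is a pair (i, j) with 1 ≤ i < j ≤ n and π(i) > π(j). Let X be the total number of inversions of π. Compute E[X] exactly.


Write X = Σ X_I over the C(261, 2) = 33930 pairs i < j, with X_I the indicator of one inversion.
There are 33930 indicators.
For each fixed pair i < j, the values π(i) and π(j) are two distinct elements of {1, …, 261} in uniformly random order; by symmetry P[π(i) > π(j)] = 1/2.
By linearity: E[X] = 33930 · (1/2) = C(261, 2) · (1/2) = 33930/2 = 16965 ≈ 16965.000.

E[X] = 16965 = 16965.000.


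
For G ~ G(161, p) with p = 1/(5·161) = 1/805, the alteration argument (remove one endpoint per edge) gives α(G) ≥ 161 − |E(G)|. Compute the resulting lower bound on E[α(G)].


E[|E(G)|] = C(161, 2)·p = 12880 · (1/805) = 16.
E[α(G)] ≥ n − E[|E(G)|] = 161 − 16 = 145.
Numerically: ≈ 145.000.
(This is only a lower bound; the true E[α(G)] may be larger.)

E[α(G)] ≥ 145 ≈ 145.000.


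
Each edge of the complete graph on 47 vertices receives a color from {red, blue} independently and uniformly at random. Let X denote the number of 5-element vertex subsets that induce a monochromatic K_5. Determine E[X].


Let X = Σ_S X_S over the C(47, 5) = 1533939 subsets S of size 5, where X_S = 1 if the K_5 on S is monochromatic.
For a fixed S, the K_5 on S has C(5, 2) = 10 edges. P[all 10 edges red] = (1/2)^10, and likewise for blue, so P[monochromatic] = 2·(1/2)^10 = 2^{1 − 10} = 1/512.
Summing: E[X] = C(47, 5) · 2^{1 − 10} = 1533939 · 1/512 = 1533939/512.
Numerically: E[X] ≈ 2995.97461.

E[X] = C(47,5)·2^(1−C(5,2)) = 1533939/512 ≈ 2995.97461.


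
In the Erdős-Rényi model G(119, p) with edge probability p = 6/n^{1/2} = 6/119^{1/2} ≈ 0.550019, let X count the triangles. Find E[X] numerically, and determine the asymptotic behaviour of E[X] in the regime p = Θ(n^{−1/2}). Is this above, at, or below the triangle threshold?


Number of potential triangles: C(119, 3) = 273819.
Each occurs with probability p³ ≈ (0.550019)³ ≈ 1.66392332e-01.
By linearity: E[X] = C(119, 3)·p³ ≈ 273819 · 1.66392332e-01 ≈ 45561.382020.
Since α = 1/2 < 1, p = c/n^{1/2} ≫ 1/n is above the triangle threshold p ~ 1/n. Asymptotically E[X] ~ (c³/6)·n^{3(1−α)} = (6³/6)·n^{1.5} → ∞; triangles are abundant w.h.p.

E[X] ≈ 45561.382020; in regime p = Θ(1/n^{1/2}) E[X] diverges (above the triangle threshold p ~ 1/n).


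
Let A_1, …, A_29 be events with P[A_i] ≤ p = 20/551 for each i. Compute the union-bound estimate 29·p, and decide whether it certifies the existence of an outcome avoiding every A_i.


Union bound: P[∪_{i=1}^{29} A_i] ≤ Σ_i P[A_i] ≤ 29·p = 29·(20/551) = 20/19.
Numerically: 20/19 ≈ 1.053.
Is 20/19 < 1? NO.
Since the bound 20/19 is ≥ 1, the union bound is uninformative here; it does NOT by itself certify existence.

29·p = 20/19 ≈ 1.053; existence NOT certified by the union bound.


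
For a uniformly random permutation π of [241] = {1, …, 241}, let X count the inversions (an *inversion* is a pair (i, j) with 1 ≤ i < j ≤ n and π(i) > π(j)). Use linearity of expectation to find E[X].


Write X = Σ X_I over the C(241, 2) = 28920 pairs i < j, with X_I the indicator of one inversion.
There are 28920 indicators.
For each fixed pair i < j, the values π(i) and π(j) are two distinct elements of {1, …, 241} in uniformly random order; by symmetry P[π(i) > π(j)] = 1/2.
By linearity: E[X] = 28920 · (1/2) = C(241, 2) · (1/2) = 28920/2 = 14460 ≈ 14460.00000.

E[X] = 14460 = 14460.00000.


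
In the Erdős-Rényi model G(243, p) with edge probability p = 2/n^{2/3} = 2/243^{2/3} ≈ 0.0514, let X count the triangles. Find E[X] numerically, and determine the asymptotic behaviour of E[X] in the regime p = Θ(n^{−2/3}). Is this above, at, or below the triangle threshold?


Number of potential triangles: C(243, 3) = 2362041.
Each occurs with probability p³ ≈ (0.0514)³ ≈ 1.35481e-04.
By linearity: E[X] = C(243, 3)·p³ ≈ 2362041 · 1.35481e-04 ≈ 320.011.
Since α = 2/3 < 1, p = c/n^{2/3} ≫ 1/n is above the triangle threshold p ~ 1/n. Asymptotically E[X] ~ (c³/6)·n^{3(1−α)} = (2³/6)·n^{1} → ∞; triangles are abundant w.h.p.

E[X] ≈ 320.011; in regime p = Θ(1/n^{2/3}) E[X] diverges (above the triangle threshold p ~ 1/n).


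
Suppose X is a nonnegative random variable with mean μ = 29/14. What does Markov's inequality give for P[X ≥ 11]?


μ = E[X] = 29/14, a = 11.
Markov: P[X ≥ 11] ≤ μ/a = (29/14)/11 = 29/154.
Numerically: ≈ 0.188.
(Since a = 11 > μ = 2.071, the bound 29/154 is < 1 and informative.)

P[X ≥ 11] ≤ 29/154 ≈ 0.188.


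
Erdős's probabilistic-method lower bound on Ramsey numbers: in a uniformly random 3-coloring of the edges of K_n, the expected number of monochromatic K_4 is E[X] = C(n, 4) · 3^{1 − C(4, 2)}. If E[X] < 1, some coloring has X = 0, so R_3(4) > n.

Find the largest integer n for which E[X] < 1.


We need C(n, 4) · 3^{1 − 6} < 1, i.e. C(n, 4) < 3^{6 − 1} = 243.
Check values of n near the boundary:
  n = 8: C(8, 4) = 70; 70 < 243? YES
  n = 9: C(9, 4) = 126; 126 < 243? YES
  n = 10: C(10, 4) = 210; 210 < 243? YES
  n = 11: C(11, 4) = 330; 330 < 243? NO
  n = 12: C(12, 4) = 495; 495 < 243? NO
The largest n with C(n, 4) < 243 is n = 10 (where E[X] = 70/81 ≈ 0.864). Hence R_3(4) > 10, i.e. R_3(4) ≥ 11.

Largest n = 10; hence R_3(4) > 10.


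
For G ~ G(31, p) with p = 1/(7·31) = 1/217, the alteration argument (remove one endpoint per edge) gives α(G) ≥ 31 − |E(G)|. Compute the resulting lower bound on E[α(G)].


E[|E(G)|] = C(31, 2)·p = 465 · (1/217) = 15/7.
E[α(G)] ≥ n − E[|E(G)|] = 31 − 15/7 = 202/7.
Numerically: ≈ 28.857.
(This is only a lower bound; the true E[α(G)] may be larger.)

E[α(G)] ≥ 202/7 ≈ 28.857.


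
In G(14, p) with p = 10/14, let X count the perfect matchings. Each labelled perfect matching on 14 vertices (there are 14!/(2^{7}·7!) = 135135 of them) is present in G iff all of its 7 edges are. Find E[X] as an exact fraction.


K_14 has 14!/(2^{7}·7!) = 135135 labelled perfect matchings.
For each such perfect matching H, let X_H = 1 if all 7 edges of H are present in G. Then P[X_H = 1] = p^{7} = (5/7)^{7} = 78125/823543.
Summing the indicators: E[X] = Σ_H E[X_H] = 135135 · p^{7} = 135135 · 78125/823543 = 1508203125/117649.
Numerically: E[X] ≈ 1.28e+04.

E[X] = 135135 · (5/7)^{7} = 1508203125/117649 ≈ 1.28e+04.


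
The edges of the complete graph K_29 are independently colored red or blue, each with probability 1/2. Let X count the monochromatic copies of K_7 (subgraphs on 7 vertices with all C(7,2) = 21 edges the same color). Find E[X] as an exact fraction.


Let X = Σ_S X_S over the C(29, 7) = 1560780 subsets S of size 7, where X_S = 1 if the K_7 on S is monochromatic.
For a fixed S, the K_7 on S has C(7, 2) = 21 edges. P[all 21 edges red] = (1/2)^21, and likewise for blue, so P[monochromatic] = 2·(1/2)^21 = 2^{1 − 21} = 1/1048576.
Summing: E[X] = C(29, 7) · 2^{1 − 21} = 1560780 · 1/1048576 = 390195/262144.
Numerically: E[X] ≈ 1.488476.

E[X] = C(29,7)·2^(1−C(7,2)) = 390195/262144 ≈ 1.488476.


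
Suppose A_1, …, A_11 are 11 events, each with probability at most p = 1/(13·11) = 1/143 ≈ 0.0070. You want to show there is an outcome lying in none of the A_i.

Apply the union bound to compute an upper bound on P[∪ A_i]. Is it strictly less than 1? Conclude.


Union bound: P[∪_{i=1}^{11} A_i] ≤ Σ_i P[A_i] ≤ 11·p = 11·(1/143) = 1/13.
Numerically: 1/13 ≈ 0.0769.
Is 1/13 < 1? YES.
Since P[∪ A_i] ≤ 1/13 < 1, the complement has P[∩ A_i^c] ≥ 1 − 1/13 = 12/13 > 0, so some outcome avoids every A_i.

11·p = 1/13 ≈ 0.0769; existence CERTIFIED by the union bound.


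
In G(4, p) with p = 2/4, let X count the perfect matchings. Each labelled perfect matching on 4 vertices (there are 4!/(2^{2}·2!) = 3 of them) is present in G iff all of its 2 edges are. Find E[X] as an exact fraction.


K_4 has 4!/(2^{2}·2!) = 3 labelled perfect matchings.
For each such perfect matching H, let X_H = 1 if all 2 edges of H are present in G. Then P[X_H = 1] = p^{2} = (1/2)^{2} = 1/4.
By linearity: E[X] = Σ_H E[X_H] = 3 · p^{2} = 3 · 1/4 = 3/4.
Numerically: E[X] ≈ 0.75.

E[X] = 3 · (1/2)^{2} = 3/4 ≈ 0.75.


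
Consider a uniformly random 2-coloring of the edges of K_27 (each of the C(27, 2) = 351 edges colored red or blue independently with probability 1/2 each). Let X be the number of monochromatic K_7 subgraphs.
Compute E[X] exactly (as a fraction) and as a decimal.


Let X = Σ_S X_S over the C(27, 7) = 888030 subsets S of size 7, where X_S = 1 if the K_7 on S is monochromatic.
For a fixed S, the K_7 on S has C(7, 2) = 21 edges. P[all 21 edges red] = (1/2)^21, and likewise for blue, so P[monochromatic] = 2·(1/2)^21 = 2^{1 − 21} = 1/1048576.
Summing: E[X] = C(27, 7) · 2^{1 − 21} = 888030 · 1/1048576 = 444015/524288.
Numerically: E[X] ≈ 0.847.

E[X] = C(27,7)·2^(1−C(7,2)) = 444015/524288 ≈ 0.847.


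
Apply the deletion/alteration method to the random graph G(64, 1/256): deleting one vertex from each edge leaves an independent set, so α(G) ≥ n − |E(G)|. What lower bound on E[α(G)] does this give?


E[|E(G)|] = C(64, 2)·p = 2016 · (1/256) = 63/8.
E[α(G)] ≥ n − E[|E(G)|] = 64 − 63/8 = 449/8.
Numerically: ≈ 56.125.
(This is only a lower bound; the true E[α(G)] may be larger.)

E[α(G)] ≥ 449/8 ≈ 56.125.


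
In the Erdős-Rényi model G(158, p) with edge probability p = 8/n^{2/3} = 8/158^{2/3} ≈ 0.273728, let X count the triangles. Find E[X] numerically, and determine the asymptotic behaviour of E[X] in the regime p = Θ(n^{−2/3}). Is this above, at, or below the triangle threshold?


Number of potential triangles: C(158, 3) = 644956.
Each occurs with probability p³ ≈ (0.273728)³ ≈ 2.05095337e-02.
By linearity: E[X] = C(158, 3)·p³ ≈ 644956 · 2.05095337e-02 ≈ 13227.746835.
Since α = 2/3 < 1, p = c/n^{2/3} ≫ 1/n is above the triangle threshold p ~ 1/n. Asymptotically E[X] ~ (c³/6)·n^{3(1−α)} = (8³/6)·n^{1} → ∞; triangles are abundant w.h.p.

E[X] ≈ 13227.746835; in regime p = Θ(1/n^{2/3}) E[X] diverges (above the triangle threshold p ~ 1/n).


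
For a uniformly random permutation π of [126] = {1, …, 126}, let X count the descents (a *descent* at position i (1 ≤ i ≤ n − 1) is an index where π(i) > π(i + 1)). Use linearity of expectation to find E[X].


Write X = Σ X_I over i = 1, …, 125, with X_I the indicator of one descent.
There are 125 indicators.
For each fixed i, the pair (π(i), π(i+1)) is a uniformly random ordered pair of distinct values from {1, …, 126}; by symmetry P[π(i) > π(i+1)] = 1/2.
By linearity: E[X] = 125 · (1/2) = (126 − 1) · (1/2) = 125/2 ≈ 62.50000.

E[X] = 125/2 = 62.50000.


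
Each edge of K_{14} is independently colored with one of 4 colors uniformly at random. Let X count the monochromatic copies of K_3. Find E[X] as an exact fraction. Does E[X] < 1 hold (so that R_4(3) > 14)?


E[X] = C(14, 3) · 4^{1 − 3} = 364 · 4^{−2} = 364/16.
As a reduced fraction: E[X] = 91/4 ≈ 22.75000.
Is E[X] < 1? NO.
Since E[X] ≥ 1, the first-moment bound is inconclusive at n = 14; it does NOT by itself certify R_4(3) > 14.

E[X] = 91/4 ≈ 22.75000; E[X] ≥ 1; first-moment method inconclusive here.


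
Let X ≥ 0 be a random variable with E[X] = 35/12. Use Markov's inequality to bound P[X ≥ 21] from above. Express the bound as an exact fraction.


μ = E[X] = 35/12, a = 21.
Markov: P[X ≥ 21] ≤ μ/a = (35/12)/21 = 5/36.
Numerically: ≈ 0.13889.
(Since a = 21 > μ = 2.91667, the bound 5/36 is < 1 and informative.)

P[X ≥ 21] ≤ 5/36 ≈ 0.13889.


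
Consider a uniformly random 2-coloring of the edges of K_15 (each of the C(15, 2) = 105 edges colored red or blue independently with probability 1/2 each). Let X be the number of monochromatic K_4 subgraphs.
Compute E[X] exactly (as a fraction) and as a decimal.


Let X = Σ_S X_S over the C(15, 4) = 1365 subsets S of size 4, where X_S = 1 if the K_4 on S is monochromatic.
For a fixed S, the K_4 on S has C(4, 2) = 6 edges. P[all 6 edges red] = (1/2)^6, and likewise for blue, so P[monochromatic] = 2·(1/2)^6 = 2^{1 − 6} = 1/32.
By linearity of expectation: E[X] = C(15, 4) · 2^{1 − 6} = 1365 · 1/32 = 1365/32.
Numerically: E[X] ≈ 42.6562.

E[X] = C(15,4)·2^(1−C(4,2)) = 1365/32 ≈ 42.6562.


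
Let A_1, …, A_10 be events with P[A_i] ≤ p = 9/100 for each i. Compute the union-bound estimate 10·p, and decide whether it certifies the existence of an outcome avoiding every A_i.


Union bound: P[∪_{i=1}^{10} A_i] ≤ Σ_i P[A_i] ≤ 10·p = 10·(9/100) = 9/10.
Numerically: 9/10 ≈ 0.9000.
Is 9/10 < 1? YES.
Since P[∪ A_i] ≤ 9/10 < 1, the complement has P[∩ A_i^c] ≥ 1 − 9/10 = 1/10 > 0, so some outcome avoids every A_i.

10·p = 9/10 ≈ 0.9000; existence CERTIFIED by the union bound.


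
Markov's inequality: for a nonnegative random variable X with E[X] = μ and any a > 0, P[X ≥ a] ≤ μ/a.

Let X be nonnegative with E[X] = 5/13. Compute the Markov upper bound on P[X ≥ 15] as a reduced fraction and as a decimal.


μ = E[X] = 5/13, a = 15.
Markov: P[X ≥ 15] ≤ μ/a = (5/13)/15 = 1/39.
Numerically: ≈ 0.02564.
(Since a = 15 > μ = 0.38462, the bound 1/39 is < 1 and informative.)

P[X ≥ 15] ≤ 1/39 ≈ 0.02564.


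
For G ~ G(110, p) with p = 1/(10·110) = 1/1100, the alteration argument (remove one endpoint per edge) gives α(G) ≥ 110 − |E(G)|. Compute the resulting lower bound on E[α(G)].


E[|E(G)|] = C(110, 2)·p = 5995 · (1/1100) = 109/20.
E[α(G)] ≥ n − E[|E(G)|] = 110 − 109/20 = 2091/20.
Numerically: ≈ 104.550000.
(This is only a lower bound; the true E[α(G)] may be larger.)

E[α(G)] ≥ 2091/20 ≈ 104.550000.


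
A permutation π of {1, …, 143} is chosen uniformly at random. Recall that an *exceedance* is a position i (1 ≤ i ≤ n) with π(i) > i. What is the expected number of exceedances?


Write X = Σ_{i=1}^{143} X_i, where X_i = 1_{π(i) > i}.
For each fixed i, π(i) is uniform over {1, …, 143} (marginal of a uniform permutation), so P[π(i) > i] = (n − i)/n. Summing: Σ_{i=1}^{143} (n − i)/n = (0 + 1 + … + 142)/143 = 143(143 − 1)/(2·143) = (143 − 1)/2.
Hence E[X] = Σ_{i=1}^{143} (143 − i)/143 = 71 ≈ 71.0000.

E[X] = 71 = 71.0000.


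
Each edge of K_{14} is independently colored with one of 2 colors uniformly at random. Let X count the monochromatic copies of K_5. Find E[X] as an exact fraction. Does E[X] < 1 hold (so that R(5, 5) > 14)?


E[X] = C(14, 5) · 2^{1 − 10} = 2002 · 2^{−9} = 2002/512.
As a reduced fraction: E[X] = 1001/256 ≈ 3.910.
Is E[X] < 1? NO.
Since E[X] ≥ 1, the first-moment bound is inconclusive at n = 14; it does NOT by itself certify R(5, 5) > 14.

E[X] = 1001/256 ≈ 3.910; E[X] ≥ 1; first-moment method inconclusive here.


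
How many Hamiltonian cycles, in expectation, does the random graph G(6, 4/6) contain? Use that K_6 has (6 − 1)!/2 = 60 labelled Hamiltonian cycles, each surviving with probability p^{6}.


K_6 has (6 − 1)!/2 = 60 labelled Hamiltonian cycles.
For each such Hamiltonian cycle H, let X_H = 1 if all 6 edges of H are present in G. Then P[X_H = 1] = p^{6} = (2/3)^{6} = 64/729.
By linearity of expectation: E[X] = Σ_H E[X_H] = 60 · p^{6} = 60 · 64/729 = 1280/243.
Numerically: E[X] ≈ 5.27.

E[X] = 60 · (2/3)^{6} = 1280/243 ≈ 5.27.


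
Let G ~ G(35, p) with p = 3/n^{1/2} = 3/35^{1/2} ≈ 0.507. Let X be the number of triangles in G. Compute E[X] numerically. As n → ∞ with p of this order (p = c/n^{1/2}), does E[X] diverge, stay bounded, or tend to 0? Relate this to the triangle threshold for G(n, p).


Number of potential triangles: C(35, 3) = 6545.
Each occurs with probability p³ ≈ (0.507)³ ≈ 1.30395e-01.
By linearity: E[X] = C(35, 3)·p³ ≈ 6545 · 1.30395e-01 ≈ 853.437.
Since α = 1/2 < 1, p = c/n^{1/2} ≫ 1/n is above the triangle threshold p ~ 1/n. Asymptotically E[X] ~ (c³/6)·n^{3(1−α)} = (3³/6)·n^{1.5} → ∞; triangles are abundant w.h.p.

E[X] ≈ 853.437; in regime p = Θ(1/n^{1/2}) E[X] diverges (above the triangle threshold p ~ 1/n).


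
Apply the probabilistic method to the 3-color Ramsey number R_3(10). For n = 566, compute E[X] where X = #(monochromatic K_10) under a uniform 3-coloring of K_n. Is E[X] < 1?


E[X] = C(566, 10) · 3^{1 − 45} = 858376364549067965458 · 3^{−44} = 858376364549067965458/984770902183611232881.
As a reduced fraction: E[X] = 858376364549067965458/984770902183611232881 ≈ 0.8716508.
Is E[X] < 1? YES.
Since E[X] < 1, there exists a 3-coloring of K_{566} with no monochromatic K_10; hence R_3(10) > 566.

E[X] = 858376364549067965458/984770902183611232881 ≈ 0.8716508; E[X] < 1, so R_3(10) > 566.


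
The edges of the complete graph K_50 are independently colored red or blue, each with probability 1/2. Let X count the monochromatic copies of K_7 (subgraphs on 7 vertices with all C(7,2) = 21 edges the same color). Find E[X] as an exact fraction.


Let X = Σ_S X_S over the C(50, 7) = 99884400 subsets S of size 7, where X_S = 1 if the K_7 on S is monochromatic.
For a fixed S, the K_7 on S has C(7, 2) = 21 edges. P[all 21 edges red] = (1/2)^21, and likewise for blue, so P[monochromatic] = 2·(1/2)^21 = 2^{1 − 21} = 1/1048576.
By linearity of expectation: E[X] = C(50, 7) · 2^{1 − 21} = 99884400 · 1/1048576 = 6242775/65536.
Numerically: E[X] ≈ 95.257.

E[X] = C(50,7)·2^(1−C(7,2)) = 6242775/65536 ≈ 95.257.


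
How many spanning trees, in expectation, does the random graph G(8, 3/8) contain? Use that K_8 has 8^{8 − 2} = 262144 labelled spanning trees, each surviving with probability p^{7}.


K_8 has 8^{8 − 2} = 262144 labelled spanning trees.
For each such spanning tree H, let X_H = 1 if all 7 edges of H are present in G. Then P[X_H = 1] = p^{7} = (3/8)^{7} = 2187/2097152.
By linearity of expectation: E[X] = Σ_H E[X_H] = 262144 · p^{7} = 262144 · 2187/2097152 = 2187/8.
Numerically: E[X] ≈ 273.375.

E[X] = 262144 · (3/8)^{7} = 2187/8 ≈ 273.375.


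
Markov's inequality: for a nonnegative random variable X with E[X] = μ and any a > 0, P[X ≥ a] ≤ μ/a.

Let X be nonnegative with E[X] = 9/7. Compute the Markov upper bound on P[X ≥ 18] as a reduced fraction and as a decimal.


μ = E[X] = 9/7, a = 18.
Markov: P[X ≥ 18] ≤ μ/a = (9/7)/18 = 1/14.
Numerically: ≈ 0.07143.
(Since a = 18 > μ = 1.28571, the bound 1/14 is < 1 and informative.)

P[X ≥ 18] ≤ 1/14 ≈ 0.07143.


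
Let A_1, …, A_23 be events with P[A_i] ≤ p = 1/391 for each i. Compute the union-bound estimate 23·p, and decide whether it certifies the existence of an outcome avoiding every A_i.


Union bound: P[∪_{i=1}^{23} A_i] ≤ Σ_i P[A_i] ≤ 23·p = 23·(1/391) = 1/17.
Numerically: 1/17 ≈ 0.059.
Is 1/17 < 1? YES.
Since P[∪ A_i] ≤ 1/17 < 1, the complement has P[∩ A_i^c] ≥ 1 − 1/17 = 16/17 > 0, so some outcome avoids every A_i.

23·p = 1/17 ≈ 0.059; existence CERTIFIED by the union bound.


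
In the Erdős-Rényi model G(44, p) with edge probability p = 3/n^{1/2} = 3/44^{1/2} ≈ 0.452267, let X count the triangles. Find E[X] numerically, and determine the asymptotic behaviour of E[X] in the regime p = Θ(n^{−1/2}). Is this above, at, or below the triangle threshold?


Number of potential triangles: C(44, 3) = 13244.
Each occurs with probability p³ ≈ (0.452267)³ ≈ 9.25091625e-02.
By linearity: E[X] = C(44, 3)·p³ ≈ 13244 · 9.25091625e-02 ≈ 1225.191349.
Since α = 1/2 < 1, p = c/n^{1/2} ≫ 1/n is above the triangle threshold p ~ 1/n. Asymptotically E[X] ~ (c³/6)·n^{3(1−α)} = (3³/6)·n^{1.5} → ∞; triangles are abundant w.h.p.

E[X] ≈ 1225.191349; in regime p = Θ(1/n^{1/2}) E[X] diverges (above the triangle threshold p ~ 1/n).


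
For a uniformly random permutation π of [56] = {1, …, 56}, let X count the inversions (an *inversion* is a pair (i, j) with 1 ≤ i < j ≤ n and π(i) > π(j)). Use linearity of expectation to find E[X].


Write X = Σ X_I over the C(56, 2) = 1540 pairs i < j, with X_I the indicator of one inversion.
There are 1540 indicators.
For each fixed pair i < j, the values π(i) and π(j) are two distinct elements of {1, …, 56} in uniformly random order; by symmetry P[π(i) > π(j)] = 1/2.
By linearity: E[X] = 1540 · (1/2) = C(56, 2) · (1/2) = 1540/2 = 770 ≈ 770.0000.

E[X] = 770 = 770.0000.


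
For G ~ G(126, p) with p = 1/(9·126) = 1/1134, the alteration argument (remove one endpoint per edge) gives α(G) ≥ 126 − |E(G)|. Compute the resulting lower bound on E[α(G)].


E[|E(G)|] = C(126, 2)·p = 7875 · (1/1134) = 125/18.
E[α(G)] ≥ n − E[|E(G)|] = 126 − 125/18 = 2143/18.
Numerically: ≈ 119.056.
(This is only a lower bound; the true E[α(G)] may be larger.)

E[α(G)] ≥ 2143/18 ≈ 119.056.


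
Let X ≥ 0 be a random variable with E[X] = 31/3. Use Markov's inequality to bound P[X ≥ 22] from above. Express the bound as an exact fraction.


μ = E[X] = 31/3, a = 22.
Markov: P[X ≥ 22] ≤ μ/a = (31/3)/22 = 31/66.
Numerically: ≈ 0.4697.
(Since a = 22 > μ = 10.3333, the bound 31/66 is < 1 and informative.)

P[X ≥ 22] ≤ 31/66 ≈ 0.4697.


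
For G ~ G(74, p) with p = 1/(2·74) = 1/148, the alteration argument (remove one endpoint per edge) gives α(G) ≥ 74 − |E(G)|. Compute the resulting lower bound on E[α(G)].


E[|E(G)|] = C(74, 2)·p = 2701 · (1/148) = 73/4.
E[α(G)] ≥ n − E[|E(G)|] = 74 − 73/4 = 223/4.
Numerically: ≈ 55.750.
(This is only a lower bound; the true E[α(G)] may be larger.)

E[α(G)] ≥ 223/4 ≈ 55.750.


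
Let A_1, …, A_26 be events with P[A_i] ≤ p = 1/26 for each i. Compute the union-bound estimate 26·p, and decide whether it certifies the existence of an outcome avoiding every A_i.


Union bound: P[∪_{i=1}^{26} A_i] ≤ Σ_i P[A_i] ≤ 26·p = 26·(1/26) = 1.
Numerically: 1 ≈ 1.0000.
Is 1 < 1? NO.
Since the bound 1 is ≥ 1, the union bound is uninformative here; it does NOT by itself certify existence.

26·p = 1 ≈ 1.0000; existence NOT certified by the union bound.


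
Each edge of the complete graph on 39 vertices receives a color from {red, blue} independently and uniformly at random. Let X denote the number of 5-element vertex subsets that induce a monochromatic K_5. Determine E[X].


Let X = Σ_S X_S over the C(39, 5) = 575757 subsets S of size 5, where X_S = 1 if the K_5 on S is monochromatic.
For a fixed S, the K_5 on S has C(5, 2) = 10 edges. P[all 10 edges red] = (1/2)^10, and likewise for blue, so P[monochromatic] = 2·(1/2)^10 = 2^{1 − 10} = 1/512.
By linearity: E[X] = C(39, 5) · 2^{1 − 10} = 575757 · 1/512 = 575757/512.
Numerically: E[X] ≈ 1124.525.

E[X] = C(39,5)·2^(1−C(5,2)) = 575757/512 ≈ 1124.525.


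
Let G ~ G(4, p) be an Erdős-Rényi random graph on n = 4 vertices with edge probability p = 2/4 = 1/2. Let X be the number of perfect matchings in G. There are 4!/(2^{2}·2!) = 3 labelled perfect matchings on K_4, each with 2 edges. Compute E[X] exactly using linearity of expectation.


K_4 has 4!/(2^{2}·2!) = 3 labelled perfect matchings.
For each such perfect matching H, let X_H = 1 if all 2 edges of H are present in G. Then P[X_H = 1] = p^{2} = (1/2)^{2} = 1/4.
By linearity of expectation: E[X] = Σ_H E[X_H] = 3 · p^{2} = 3 · 1/4 = 3/4.
Numerically: E[X] ≈ 0.75.

E[X] = 3 · (1/2)^{2} = 3/4 ≈ 0.75.


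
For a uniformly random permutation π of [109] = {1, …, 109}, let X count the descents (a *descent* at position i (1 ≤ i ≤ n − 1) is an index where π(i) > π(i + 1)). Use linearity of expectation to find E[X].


Write X = Σ X_I over i = 1, …, 108, with X_I the indicator of one descent.
There are 108 indicators.
For each fixed i, the pair (π(i), π(i+1)) is a uniformly random ordered pair of distinct values from {1, …, 109}; by symmetry P[π(i) > π(i+1)] = 1/2.
By linearity: E[X] = 108 · (1/2) = (109 − 1) · (1/2) = 54 ≈ 54.000000.

E[X] = 54 = 54.000000.


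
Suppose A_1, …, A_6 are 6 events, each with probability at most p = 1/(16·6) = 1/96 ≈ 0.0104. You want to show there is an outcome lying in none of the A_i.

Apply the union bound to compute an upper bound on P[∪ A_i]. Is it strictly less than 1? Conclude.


Union bound: P[∪_{i=1}^{6} A_i] ≤ Σ_i P[A_i] ≤ 6·p = 6·(1/96) = 1/16.
Numerically: 1/16 ≈ 0.0625.
Is 1/16 < 1? YES.
Since P[∪ A_i] ≤ 1/16 < 1, the complement has P[∩ A_i^c] ≥ 1 − 1/16 = 15/16 > 0, so some outcome avoids every A_i.

6·p = 1/16 ≈ 0.0625; existence CERTIFIED by the union bound.


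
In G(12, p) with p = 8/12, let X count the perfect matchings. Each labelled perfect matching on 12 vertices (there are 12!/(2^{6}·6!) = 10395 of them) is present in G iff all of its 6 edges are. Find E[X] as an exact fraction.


K_12 has 12!/(2^{6}·6!) = 10395 labelled perfect matchings.
For each such perfect matching H, let X_H = 1 if all 6 edges of H are present in G. Then P[X_H = 1] = p^{6} = (2/3)^{6} = 64/729.
By linearity: E[X] = Σ_H E[X_H] = 10395 · p^{6} = 10395 · 64/729 = 24640/27.
Numerically: E[X] ≈ 912.59.

E[X] = 10395 · (2/3)^{6} = 24640/27 ≈ 912.59.


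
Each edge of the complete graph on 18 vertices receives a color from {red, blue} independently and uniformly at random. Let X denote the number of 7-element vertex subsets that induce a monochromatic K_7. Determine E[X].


Let X = Σ_S X_S over the C(18, 7) = 31824 subsets S of size 7, where X_S = 1 if the K_7 on S is monochromatic.
For a fixed S, the K_7 on S has C(7, 2) = 21 edges. P[all 21 edges red] = (1/2)^21, and likewise for blue, so P[monochromatic] = 2·(1/2)^21 = 2^{1 − 21} = 1/1048576.
By linearity: E[X] = C(18, 7) · 2^{1 − 21} = 31824 · 1/1048576 = 1989/65536.
Numerically: E[X] ≈ 0.030.

E[X] = C(18,7)·2^(1−C(7,2)) = 1989/65536 ≈ 0.030.


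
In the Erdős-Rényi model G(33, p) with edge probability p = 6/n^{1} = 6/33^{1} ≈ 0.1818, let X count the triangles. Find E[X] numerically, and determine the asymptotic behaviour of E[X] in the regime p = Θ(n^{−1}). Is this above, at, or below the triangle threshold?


Number of potential triangles: C(33, 3) = 5456.
Each occurs with probability p³ ≈ (0.1818)³ ≈ 6.010518e-03.
By linearity: E[X] = C(33, 3)·p³ ≈ 5456 · 6.010518e-03 ≈ 32.7934.
Here α = 1, so p = 6/n is exactly at the triangle threshold p ~ 1/n. Asymptotically E[X] → c³/6 = 6³/6 = 36 ≈ 36.0000, a bounded constant. In this regime the triangle count is asymptotically Poisson(c³/6).

E[X] ≈ 32.7934; in regime p = Θ(1/n^{1}) E[X] stays bounded (at the triangle threshold p ~ 1/n).


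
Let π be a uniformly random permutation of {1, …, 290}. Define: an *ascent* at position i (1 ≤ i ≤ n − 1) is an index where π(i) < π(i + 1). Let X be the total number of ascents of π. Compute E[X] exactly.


Write X = Σ X_I over i = 1, …, 289, with X_I the indicator of one ascent.
There are 289 indicators.
For each fixed i, the pair (π(i), π(i+1)) is a uniformly random ordered pair of distinct values from {1, …, 290}; by symmetry P[π(i) < π(i+1)] = 1/2.
By linearity: E[X] = 289 · (1/2) = (290 − 1) · (1/2) = 289/2 ≈ 144.5000.

E[X] = 289/2 = 144.5000.


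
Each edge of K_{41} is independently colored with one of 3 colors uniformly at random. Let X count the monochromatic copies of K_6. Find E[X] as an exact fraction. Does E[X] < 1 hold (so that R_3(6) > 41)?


E[X] = C(41, 6) · 3^{1 − 15} = 4496388 · 3^{−14} = 4496388/4782969.
As a reduced fraction: E[X] = 1498796/1594323 ≈ 0.940.
Is E[X] < 1? YES.
Since E[X] < 1, there exists a 3-coloring of K_{41} with no monochromatic K_6; hence R_3(6) > 41.

E[X] = 1498796/1594323 ≈ 0.940; E[X] < 1, so R_3(6) > 41.


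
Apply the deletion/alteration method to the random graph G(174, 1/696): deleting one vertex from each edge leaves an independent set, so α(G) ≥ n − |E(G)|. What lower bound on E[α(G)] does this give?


E[|E(G)|] = C(174, 2)·p = 15051 · (1/696) = 173/8.
E[α(G)] ≥ n − E[|E(G)|] = 174 − 173/8 = 1219/8.
Numerically: ≈ 152.3750.
(This is only a lower bound; the true E[α(G)] may be larger.)

E[α(G)] ≥ 1219/8 ≈ 152.3750.


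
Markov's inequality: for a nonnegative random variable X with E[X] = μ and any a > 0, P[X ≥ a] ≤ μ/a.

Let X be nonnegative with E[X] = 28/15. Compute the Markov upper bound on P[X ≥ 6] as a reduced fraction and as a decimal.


μ = E[X] = 28/15, a = 6.
Markov: P[X ≥ 6] ≤ μ/a = (28/15)/6 = 14/45.
Numerically: ≈ 0.311111.
(Since a = 6 > μ = 1.866667, the bound 14/45 is < 1 and informative.)

P[X ≥ 6] ≤ 14/45 ≈ 0.311111.


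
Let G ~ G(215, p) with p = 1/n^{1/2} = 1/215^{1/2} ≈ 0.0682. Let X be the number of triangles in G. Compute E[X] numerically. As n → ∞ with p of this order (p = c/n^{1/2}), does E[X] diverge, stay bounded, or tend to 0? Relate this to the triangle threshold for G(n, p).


Number of potential triangles: C(215, 3) = 1633355.
Each occurs with probability p³ ≈ (0.0682)³ ≈ 3.172067e-04.
By linearity: E[X] = C(215, 3)·p³ ≈ 1633355 · 3.172067e-04 ≈ 518.1111.
Since α = 1/2 < 1, p = c/n^{1/2} ≫ 1/n is above the triangle threshold p ~ 1/n. Asymptotically E[X] ~ (c³/6)·n^{3(1−α)} = (1³/6)·n^{1.5} → ∞; triangles are abundant w.h.p.

E[X] ≈ 518.1111; in regime p = Θ(1/n^{1/2}) E[X] diverges (above the triangle threshold p ~ 1/n).


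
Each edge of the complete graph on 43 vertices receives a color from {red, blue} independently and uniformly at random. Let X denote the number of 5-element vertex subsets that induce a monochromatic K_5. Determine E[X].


Let X = Σ_S X_S over the C(43, 5) = 962598 subsets S of size 5, where X_S = 1 if the K_5 on S is monochromatic.
For a fixed S, the K_5 on S has C(5, 2) = 10 edges. P[all 10 edges red] = (1/2)^10, and likewise for blue, so P[monochromatic] = 2·(1/2)^10 = 2^{1 − 10} = 1/512.
By linearity: E[X] = C(43, 5) · 2^{1 − 10} = 962598 · 1/512 = 481299/256.
Numerically: E[X] ≈ 1880.074.

E[X] = C(43,5)·2^(1−C(5,2)) = 481299/256 ≈ 1880.074.


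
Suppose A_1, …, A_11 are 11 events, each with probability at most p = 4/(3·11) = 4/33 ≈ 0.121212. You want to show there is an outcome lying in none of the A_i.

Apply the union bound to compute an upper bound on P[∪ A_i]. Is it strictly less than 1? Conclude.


Union bound: P[∪_{i=1}^{11} A_i] ≤ Σ_i P[A_i] ≤ 11·p = 11·(4/33) = 4/3.
Numerically: 4/3 ≈ 1.333333.
Is 4/3 < 1? NO.
Since the bound 4/3 is ≥ 1, the union bound is uninformative here; it does NOT by itself certify existence.

11·p = 4/3 ≈ 1.333333; existence NOT certified by the union bound.


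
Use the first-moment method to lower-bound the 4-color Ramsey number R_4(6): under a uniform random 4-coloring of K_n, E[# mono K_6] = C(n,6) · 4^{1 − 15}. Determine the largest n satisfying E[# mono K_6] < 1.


We need C(n, 6) · 4^{1 − 15} < 1, i.e. C(n, 6) < 4^{15 − 1} = 268435456.
Check values of n near the boundary:
  n = 72: C(72, 6) = 156238908; 156238908 < 268435456? YES
  n = 73: C(73, 6) = 170230452; 170230452 < 268435456? YES
  n = 74: C(74, 6) = 185250786; 185250786 < 268435456? YES
  n = 75: C(75, 6) = 201359550; 201359550 < 268435456? YES
  n = 76: C(76, 6) = 218618940; 218618940 < 268435456? YES
  n = 77: C(77, 6) = 237093780; 237093780 < 268435456? YES
  n = 78: C(78, 6) = 256851595; 256851595 < 268435456? YES
  n = 79: C(79, 6) = 277962685; 277962685 < 268435456? NO
  n = 80: C(80, 6) = 300500200; 300500200 < 268435456? NO
  n = 81: C(81, 6) = 324540216; 324540216 < 268435456? NO
The largest n with C(n, 6) < 268435456 is n = 78 (where E[X] = 256851595/268435456 ≈ 0.956847). Hence R_4(6) > 78, i.e. R_4(6) ≥ 79.

Largest n = 78; hence R_4(6) > 78.


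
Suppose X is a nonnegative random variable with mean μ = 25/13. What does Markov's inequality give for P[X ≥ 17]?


μ = E[X] = 25/13, a = 17.
Markov: P[X ≥ 17] ≤ μ/a = (25/13)/17 = 25/221.
Numerically: ≈ 0.1131.
(Since a = 17 > μ = 1.9231, the bound 25/221 is < 1 and informative.)

P[X ≥ 17] ≤ 25/221 ≈ 0.1131.


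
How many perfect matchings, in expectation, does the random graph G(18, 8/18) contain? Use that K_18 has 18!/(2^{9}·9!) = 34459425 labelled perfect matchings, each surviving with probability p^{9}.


K_18 has 18!/(2^{9}·9!) = 34459425 labelled perfect matchings.
For each such perfect matching H, let X_H = 1 if all 9 edges of H are present in G. Then P[X_H = 1] = p^{9} = (4/9)^{9} = 262144/387420489.
By linearity: E[X] = Σ_H E[X_H] = 34459425 · p^{9} = 34459425 · 262144/387420489 = 111522611200/4782969.
Numerically: E[X] ≈ 23316.6.

E[X] = 34459425 · (4/9)^{9} = 111522611200/4782969 ≈ 23316.6.


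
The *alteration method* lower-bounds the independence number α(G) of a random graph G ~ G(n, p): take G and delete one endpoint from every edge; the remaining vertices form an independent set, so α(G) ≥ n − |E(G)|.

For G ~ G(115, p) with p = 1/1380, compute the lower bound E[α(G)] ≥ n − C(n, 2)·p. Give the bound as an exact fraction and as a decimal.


E[|E(G)|] = C(115, 2)·p = 6555 · (1/1380) = 19/4.
E[α(G)] ≥ n − E[|E(G)|] = 115 − 19/4 = 441/4.
Numerically: ≈ 110.250000.
(This is only a lower bound; the true E[α(G)] may be larger.)

E[α(G)] ≥ 441/4 ≈ 110.250000.


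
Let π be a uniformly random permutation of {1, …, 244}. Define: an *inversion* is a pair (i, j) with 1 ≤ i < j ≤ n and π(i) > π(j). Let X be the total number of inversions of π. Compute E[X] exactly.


Write X = Σ X_I over the C(244, 2) = 29646 pairs i < j, with X_I the indicator of one inversion.
There are 29646 indicators.
For each fixed pair i < j, the values π(i) and π(j) are two distinct elements of {1, …, 244} in uniformly random order; by symmetry P[π(i) > π(j)] = 1/2.
By linearity: E[X] = 29646 · (1/2) = C(244, 2) · (1/2) = 29646/2 = 14823 ≈ 14823.0000.

E[X] = 14823 = 14823.0000.


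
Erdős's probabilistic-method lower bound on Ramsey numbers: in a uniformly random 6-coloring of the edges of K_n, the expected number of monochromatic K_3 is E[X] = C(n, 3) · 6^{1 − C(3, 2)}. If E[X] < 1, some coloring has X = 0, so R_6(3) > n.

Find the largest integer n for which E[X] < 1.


We need C(n, 3) · 6^{1 − 3} < 1, i.e. C(n, 3) < 6^{3 − 1} = 36.
Check values of n near the boundary:
  n = 3: C(3, 3) = 1; 1 < 36? YES
  n = 4: C(4, 3) = 4; 4 < 36? YES
  n = 5: C(5, 3) = 10; 10 < 36? YES
  n = 6: C(6, 3) = 20; 20 < 36? YES
  n = 7: C(7, 3) = 35; 35 < 36? YES
  n = 8: C(8, 3) = 56; 56 < 36? NO
The largest n with C(n, 3) < 36 is n = 7 (where E[X] = 35/36 ≈ 0.9722222). Hence R_6(3) > 7, i.e. R_6(3) ≥ 8.

Largest n = 7; hence R_6(3) > 7.


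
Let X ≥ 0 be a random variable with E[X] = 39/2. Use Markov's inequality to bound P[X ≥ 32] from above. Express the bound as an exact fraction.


μ = E[X] = 39/2, a = 32.
Markov: P[X ≥ 32] ≤ μ/a = (39/2)/32 = 39/64.
Numerically: ≈ 0.60938.
(Since a = 32 > μ = 19.50000, the bound 39/64 is < 1 and informative.)

P[X ≥ 32] ≤ 39/64 ≈ 0.60938.


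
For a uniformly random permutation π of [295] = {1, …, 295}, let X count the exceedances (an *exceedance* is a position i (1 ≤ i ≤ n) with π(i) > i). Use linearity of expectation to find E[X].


Write X = Σ_{i=1}^{295} X_i, where X_i = 1_{π(i) > i}.
For each fixed i, π(i) is uniform over {1, …, 295} (marginal of a uniform permutation), so P[π(i) > i] = (n − i)/n. Summing: Σ_{i=1}^{295} (n − i)/n = (0 + 1 + … + 294)/295 = 295(295 − 1)/(2·295) = (295 − 1)/2.
Hence E[X] = Σ_{i=1}^{295} (295 − i)/295 = 147 ≈ 147.000.

E[X] = 147 = 147.000.


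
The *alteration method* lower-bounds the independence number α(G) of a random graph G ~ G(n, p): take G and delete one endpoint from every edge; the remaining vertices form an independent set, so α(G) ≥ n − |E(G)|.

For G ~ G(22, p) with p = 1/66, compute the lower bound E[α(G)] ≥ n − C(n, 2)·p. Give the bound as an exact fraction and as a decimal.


E[|E(G)|] = C(22, 2)·p = 231 · (1/66) = 7/2.
E[α(G)] ≥ n − E[|E(G)|] = 22 − 7/2 = 37/2.
Numerically: ≈ 18.5000.
(This is only a lower bound; the true E[α(G)] may be larger.)

E[α(G)] ≥ 37/2 ≈ 18.5000.


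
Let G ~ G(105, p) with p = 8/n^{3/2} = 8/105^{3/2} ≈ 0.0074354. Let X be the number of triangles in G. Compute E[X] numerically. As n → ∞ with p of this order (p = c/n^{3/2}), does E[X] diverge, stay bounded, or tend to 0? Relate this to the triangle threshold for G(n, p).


Number of potential triangles: C(105, 3) = 187460.
Each occurs with probability p³ ≈ (0.0074354)³ ≈ 4.1107221e-07.
By linearity: E[X] = C(105, 3)·p³ ≈ 187460 · 4.1107221e-07 ≈ 0.07706.
Since α = 3/2 > 1, p = c/n^{3/2} = o(1/n) is below the triangle threshold p ~ 1/n. Asymptotically E[X] ~ (c³/6)·n^{3(1−α)} = (8³/6)·n^{-1.5} → 0, so by Markov's inequality G has no triangles w.h.p.

E[X] ≈ 0.07706; in regime p = Θ(1/n^{3/2}) E[X] tends to 0 (below the triangle threshold p ~ 1/n).
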